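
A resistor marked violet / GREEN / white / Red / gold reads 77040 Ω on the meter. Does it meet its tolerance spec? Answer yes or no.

yes

Violet → 7 (first significant figure)
Green → 5 (second significant figure)
White → 9 (third significant figure)
Red → ×10^2 multiplier
Gold → ±5% tolerance
759 × 100 = 75900 Ω
Allowed range: 72105 Ω to 79695 Ω.
77040 Ω lies inside that range.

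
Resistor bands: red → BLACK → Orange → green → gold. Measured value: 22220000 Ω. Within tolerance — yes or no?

Red → 2 (first significant figure)
Black → 0 (second significant figure)
Orange → 3 (third significant figure)
Green → ×10^5 multiplier
Gold → ±5% tolerance
203 × 100000 = 20300000 Ω
Allowed range: 19285000 Ω to 21315000 Ω.
22220000 Ω lies outside that range.

no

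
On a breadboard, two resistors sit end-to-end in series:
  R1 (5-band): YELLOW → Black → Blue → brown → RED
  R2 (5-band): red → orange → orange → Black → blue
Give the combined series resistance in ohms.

4293 Ω

R1: yellow, black, blue → 406; brown ×10 → 4060 Ω.
R2: red, orange, orange → 233; black ×1 → 233 Ω.
Series: 4060 + 233 = 4293 Ω.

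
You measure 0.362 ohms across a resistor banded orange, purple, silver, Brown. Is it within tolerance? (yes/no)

Orange → 3 (first significant figure)
Violet → 7 (second significant figure)
Silver → ×0.01 multiplier
Brown → ±1% tolerance
37 × 0.01 = 0.37 Ω
Allowed range: 0.3663 Ω to 0.3737 Ω.
0.362 ohms lies outside that range.

no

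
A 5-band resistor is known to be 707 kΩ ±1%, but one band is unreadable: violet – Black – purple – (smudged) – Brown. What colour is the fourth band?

orange

707000 Ω = 707 × 10^3.
The fourth band is the multiplier, 10^3, which is orange.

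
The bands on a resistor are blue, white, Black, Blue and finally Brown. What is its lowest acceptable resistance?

Blue → 6 (first significant figure)
White → 9 (second significant figure)
Black → 0 (third significant figure)
Blue → ×10^6 multiplier
Brown → ±1% tolerance
690 × 1000000 = 690000000 Ω
Lowest = 690000000 × (1 − 1/100) = 683100000 Ω.

683100000 Ω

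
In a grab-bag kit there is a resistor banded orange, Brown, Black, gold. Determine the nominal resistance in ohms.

Orange → 3 (first significant figure)
Brown → 1 (second significant figure)
Black → ×1 multiplier
31 × 1 = 31 Ω

31 Ω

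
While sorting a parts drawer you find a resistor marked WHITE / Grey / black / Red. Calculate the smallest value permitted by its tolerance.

White → 9 (first significant figure)
Grey → 8 (second significant figure)
Black → ×1 multiplier
Red → ±2% tolerance
98 × 1 = 98 Ω
Smallest = 98 × (1 − 2/100) = 96.04 Ω.

96.04 Ω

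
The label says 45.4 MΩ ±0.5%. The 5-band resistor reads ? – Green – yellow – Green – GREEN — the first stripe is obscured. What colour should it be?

yellow

45400000 Ω = 454 × 10^5.
The first band gives digit 4 of the significand, and 4 is yellow.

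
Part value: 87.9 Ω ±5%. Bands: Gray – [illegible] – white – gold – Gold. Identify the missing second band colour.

violet

87.9 Ω = 879 × 10^-1.
The second band gives digit 7 of the significand, and 7 is violet.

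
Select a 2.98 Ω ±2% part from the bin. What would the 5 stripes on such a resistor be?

2.98 Ω = 298 × 10^-2.
2 → red
9 → white
8 → grey
Multiplier 10^-2 → silver.
±2% tolerance → red.

red, white, grey, silver, red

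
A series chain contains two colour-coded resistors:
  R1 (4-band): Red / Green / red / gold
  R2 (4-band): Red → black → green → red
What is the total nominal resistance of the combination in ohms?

R1: red, green → 25; red ×10^2 → 2500 Ω.
R2: red, black → 20; green ×10^5 → 2000000 Ω.
Series: 2500 + 2000000 = 2002500 Ω.

2002500 Ω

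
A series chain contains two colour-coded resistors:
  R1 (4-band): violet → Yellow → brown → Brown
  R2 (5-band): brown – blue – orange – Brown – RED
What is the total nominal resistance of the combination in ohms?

2370 Ω

R1: violet, yellow → 74; brown ×10 → 740 Ω.
R2: brown, blue, orange → 163; brown ×10 → 1630 Ω.
Series: 740 + 1630 = 2370 Ω.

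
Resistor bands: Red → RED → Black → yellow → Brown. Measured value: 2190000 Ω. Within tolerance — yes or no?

yes

Red → 2 (first significant figure)
Red → 2 (second significant figure)
Black → 0 (third significant figure)
Yellow → ×10^4 multiplier
Brown → ±1% tolerance
220 × 10000 = 2200000 Ω
Allowed range: 2178000 Ω to 2222000 Ω.
2190000 Ω lies inside that range.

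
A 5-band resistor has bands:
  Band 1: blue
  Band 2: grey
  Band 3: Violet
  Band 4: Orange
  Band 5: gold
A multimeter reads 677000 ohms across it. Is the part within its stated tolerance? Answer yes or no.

Blue → 6 (first significant figure)
Grey → 8 (second significant figure)
Violet → 7 (third significant figure)
Orange → ×10^3 multiplier
Gold → ±5% tolerance
687 × 1000 = 687000 Ω
Allowed range: 652650 Ω to 721350 Ω.
677000 ohms lies inside that range.

yes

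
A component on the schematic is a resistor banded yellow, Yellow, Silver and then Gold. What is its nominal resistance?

0.44 Ω

Yellow → 4 (first significant figure)
Yellow → 4 (second significant figure)
Silver → ×0.01 multiplier
44 × 0.01 = 0.44 Ω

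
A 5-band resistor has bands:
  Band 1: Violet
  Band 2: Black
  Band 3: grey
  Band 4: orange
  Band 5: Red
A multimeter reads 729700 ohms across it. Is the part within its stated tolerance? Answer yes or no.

Violet → 7 (first significant figure)
Black → 0 (second significant figure)
Grey → 8 (third significant figure)
Orange → ×10^3 multiplier
Red → ±2% tolerance
708 × 1000 = 708000 Ω
Allowed range: 693840 Ω to 722160 Ω.
729700 ohms lies outside that range.

no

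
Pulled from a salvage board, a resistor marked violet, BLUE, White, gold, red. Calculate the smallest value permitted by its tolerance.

Violet → 7 (first significant figure)
Blue → 6 (second significant figure)
White → 9 (third significant figure)
Gold → ×0.1 multiplier
Red → ±2% tolerance
769 × 0.1 = 76.9 Ω
Smallest = 76.9 × (1 − 2/100) = 75.362 Ω.

75.362 Ω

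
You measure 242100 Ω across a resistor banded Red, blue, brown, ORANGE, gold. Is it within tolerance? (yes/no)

no

Red → 2 (first significant figure)
Blue → 6 (second significant figure)
Brown → 1 (third significant figure)
Orange → ×10^3 multiplier
Gold → ±5% tolerance
261 × 1000 = 261000 Ω
Allowed range: 247950 Ω to 274050 Ω.
242100 Ω lies outside that range.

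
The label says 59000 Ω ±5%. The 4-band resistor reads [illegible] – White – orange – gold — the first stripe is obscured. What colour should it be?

green

59000 Ω = 59 × 10^3.
The first band gives digit 5 of the significand, and 5 is green.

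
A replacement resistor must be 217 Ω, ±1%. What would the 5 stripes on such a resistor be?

217 Ω = 217 × 10^0.
2 → red
1 → brown
7 → violet
Multiplier 10^0 → black.
±1% tolerance → brown.

red, brown, violet, black, brown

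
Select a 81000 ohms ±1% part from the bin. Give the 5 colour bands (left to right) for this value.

81000 Ω = 810 × 10^2.
8 → grey
1 → brown
0 → black
Multiplier 10^2 → red.
±1% tolerance → brown.

grey, brown, black, red, brown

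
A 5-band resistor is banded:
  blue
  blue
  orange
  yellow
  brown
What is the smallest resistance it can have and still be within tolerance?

Blue → 6 (first significant figure)
Blue → 6 (second significant figure)
Orange → 3 (third significant figure)
Yellow → ×10^4 multiplier
Brown → ±1% tolerance
663 × 10000 = 6630000 Ω
Smallest = 6630000 × (1 − 1/100) = 6563700 Ω.

6563700 Ω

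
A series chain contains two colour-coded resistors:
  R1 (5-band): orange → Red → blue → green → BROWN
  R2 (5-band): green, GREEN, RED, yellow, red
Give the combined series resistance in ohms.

R1: orange, red, blue → 326; green ×10^5 → 32600000 Ω.
R2: green, green, red → 552; yellow ×10^4 → 5520000 Ω.
Series: 32600000 + 5520000 = 38120000 Ω.

38120000 Ω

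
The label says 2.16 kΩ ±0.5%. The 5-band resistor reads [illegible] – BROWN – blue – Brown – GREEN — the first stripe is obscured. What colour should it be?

2160 Ω = 216 × 10^1.
The first band gives digit 2 of the significand, and 2 is red.

red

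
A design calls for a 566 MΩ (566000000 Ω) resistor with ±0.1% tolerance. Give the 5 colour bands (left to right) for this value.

green, blue, blue, blue, violet

566000000 Ω = 566 × 10^6.
5 → green
6 → blue
6 → blue
Multiplier 10^6 → blue.
±0.1% tolerance → violet.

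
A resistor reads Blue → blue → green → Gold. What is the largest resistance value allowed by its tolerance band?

Blue → 6 (first significant figure)
Blue → 6 (second significant figure)
Green → ×10^5 multiplier
Gold → ±5% tolerance
66 × 100000 = 6600000 Ω
Largest = 6600000 × (1 + 5/100) = 6930000 Ω.

6930000 Ω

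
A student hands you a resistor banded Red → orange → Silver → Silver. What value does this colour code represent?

Red → 2 (first significant figure)
Orange → 3 (second significant figure)
Silver → ×0.01 multiplier
23 × 0.01 = 0.23 Ω

0.23 Ω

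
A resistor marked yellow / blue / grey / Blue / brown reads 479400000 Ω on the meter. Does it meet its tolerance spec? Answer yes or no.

no

Yellow → 4 (first significant figure)
Blue → 6 (second significant figure)
Grey → 8 (third significant figure)
Blue → ×10^6 multiplier
Brown → ±1% tolerance
468 × 1000000 = 468000000 Ω
Allowed range: 463320000 Ω to 472680000 Ω.
479400000 Ω lies outside that range.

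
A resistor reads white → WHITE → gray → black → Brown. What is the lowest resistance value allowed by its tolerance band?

White → 9 (first significant figure)
White → 9 (second significant figure)
Grey → 8 (third significant figure)
Black → ×1 multiplier
Brown → ±1% tolerance
998 × 1 = 998 Ω
Lowest = 998 × (1 − 1/100) = 988.02 Ω.

988.02 Ω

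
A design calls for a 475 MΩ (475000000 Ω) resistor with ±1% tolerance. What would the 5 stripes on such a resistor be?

475000000 Ω = 475 × 10^6.
4 → yellow
7 → violet
5 → green
Multiplier 10^6 → blue.
±1% tolerance → brown.

yellow, violet, green, blue, brown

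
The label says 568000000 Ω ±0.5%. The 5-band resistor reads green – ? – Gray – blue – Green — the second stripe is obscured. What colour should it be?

568000000 Ω = 568 × 10^6.
The second band gives digit 6 of the significand, and 6 is blue.

blue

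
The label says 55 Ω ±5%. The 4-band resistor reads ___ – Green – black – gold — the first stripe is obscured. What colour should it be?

green

55 Ω = 55 × 10^0.
The first band gives digit 5 of the significand, and 5 is green.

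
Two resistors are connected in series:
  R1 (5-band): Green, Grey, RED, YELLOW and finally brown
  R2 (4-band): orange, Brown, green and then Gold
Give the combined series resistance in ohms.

R1: green, grey, red → 582; yellow ×10^4 → 5820000 Ω.
R2: orange, brown → 31; green ×10^5 → 3100000 Ω.
Series: 5820000 + 3100000 = 8920000 Ω.

8920000 Ω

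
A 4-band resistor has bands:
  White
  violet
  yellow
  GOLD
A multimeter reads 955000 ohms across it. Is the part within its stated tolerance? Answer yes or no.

White → 9 (first significant figure)
Violet → 7 (second significant figure)
Yellow → ×10^4 multiplier
Gold → ±5% tolerance
97 × 10000 = 970000 Ω
Allowed range: 921500 Ω to 1018500 Ω.
955000 ohms lies inside that range.

yes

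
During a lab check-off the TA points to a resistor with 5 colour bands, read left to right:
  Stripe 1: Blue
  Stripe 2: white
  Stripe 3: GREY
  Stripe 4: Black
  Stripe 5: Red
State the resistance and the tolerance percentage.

Blue → 6 (first significant figure)
White → 9 (second significant figure)
Grey → 8 (third significant figure)
Black → ×1 multiplier
Red → ±2% tolerance
698 × 1 = 698 Ω

698 Ω ±2%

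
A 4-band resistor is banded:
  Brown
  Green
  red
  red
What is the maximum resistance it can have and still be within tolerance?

Brown → 1 (first significant figure)
Green → 5 (second significant figure)
Red → ×10^2 multiplier
Red → ±2% tolerance
15 × 100 = 1500 Ω
Maximum = 1500 × (1 + 2/100) = 1530 Ω.

1530 Ω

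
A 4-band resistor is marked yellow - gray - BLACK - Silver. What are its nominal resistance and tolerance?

48 Ω ±10%

Yellow → 4 (first significant figure)
Grey → 8 (second significant figure)
Black → ×1 multiplier
Silver → ±10% tolerance
48 × 1 = 48 Ω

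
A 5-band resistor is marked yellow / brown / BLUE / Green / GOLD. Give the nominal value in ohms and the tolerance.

41600000 Ω ±5%

Yellow → 4 (first significant figure)
Brown → 1 (second significant figure)
Blue → 6 (third significant figure)
Green → ×10^5 multiplier
Gold → ±5% tolerance
416 × 100000 = 41600000 Ω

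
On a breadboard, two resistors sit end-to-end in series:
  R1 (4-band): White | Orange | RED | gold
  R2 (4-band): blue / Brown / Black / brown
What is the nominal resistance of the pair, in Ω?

R1: white, orange → 93; red ×10^2 → 9300 Ω.
R2: blue, brown → 61; black ×1 → 61 Ω.
Series: 9300 + 61 = 9361 Ω.

9361 Ω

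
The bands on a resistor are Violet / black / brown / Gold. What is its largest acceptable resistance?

Violet → 7 (first significant figure)
Black → 0 (second significant figure)
Brown → ×10 multiplier
Gold → ±5% tolerance
70 × 10 = 700 Ω
Largest = 700 × (1 + 5/100) = 735 Ω.

735 Ω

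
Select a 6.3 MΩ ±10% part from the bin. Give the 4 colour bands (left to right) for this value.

blue, orange, green, silver

6300000 Ω = 63 × 10^5.
6 → blue
3 → orange
Multiplier 10^5 → green.
±10% tolerance → silver.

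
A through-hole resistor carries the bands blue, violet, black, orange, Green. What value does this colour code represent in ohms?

670000 Ω

Blue → 6 (first significant figure)
Violet → 7 (second significant figure)
Black → 0 (third significant figure)
Orange → ×10^3 multiplier
670 × 1000 = 670000 Ω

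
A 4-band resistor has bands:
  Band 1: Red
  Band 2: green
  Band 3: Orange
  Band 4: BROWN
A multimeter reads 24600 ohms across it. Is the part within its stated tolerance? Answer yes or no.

Red → 2 (first significant figure)
Green → 5 (second significant figure)
Orange → ×10^3 multiplier
Brown → ±1% tolerance
25 × 1000 = 25000 Ω
Allowed range: 24750 Ω to 25250 Ω.
24600 ohms lies outside that range.

no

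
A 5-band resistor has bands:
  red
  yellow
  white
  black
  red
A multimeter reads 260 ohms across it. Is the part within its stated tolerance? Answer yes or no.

no

Red → 2 (first significant figure)
Yellow → 4 (second significant figure)
White → 9 (third significant figure)
Black → ×1 multiplier
Red → ±2% tolerance
249 × 1 = 249 Ω
Allowed range: 244.02 Ω to 253.98 Ω.
260 ohms lies outside that range.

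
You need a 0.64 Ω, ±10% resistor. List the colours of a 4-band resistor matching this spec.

0.64 Ω = 64 × 10^-2.
6 → blue
4 → yellow
Multiplier 10^-2 → silver.
±10% tolerance → silver.

blue, yellow, silver, silver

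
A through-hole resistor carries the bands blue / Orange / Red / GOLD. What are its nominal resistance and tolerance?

6300 Ω ±5%

Blue → 6 (first significant figure)
Orange → 3 (second significant figure)
Red → ×10^2 multiplier
Gold → ±5% tolerance
63 × 100 = 6300 Ω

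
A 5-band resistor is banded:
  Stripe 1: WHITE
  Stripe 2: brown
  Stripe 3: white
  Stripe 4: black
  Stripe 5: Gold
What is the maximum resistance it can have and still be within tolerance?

964.95 Ω

White → 9 (first significant figure)
Brown → 1 (second significant figure)
White → 9 (third significant figure)
Black → ×1 multiplier
Gold → ±5% tolerance
919 × 1 = 919 Ω
Maximum = 919 × (1 + 5/100) = 964.95 Ω.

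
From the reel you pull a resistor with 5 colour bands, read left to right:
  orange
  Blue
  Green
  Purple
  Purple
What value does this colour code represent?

Orange → 3 (first significant figure)
Blue → 6 (second significant figure)
Green → 5 (third significant figure)
Violet → ×10^7 multiplier
365 × 10000000 = 3650000000 Ω

3650000000 Ω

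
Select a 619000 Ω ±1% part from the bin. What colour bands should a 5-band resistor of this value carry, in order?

619000 Ω = 619 × 10^3.
6 → blue
1 → brown
9 → white
Multiplier 10^3 → orange.
±1% tolerance → brown.

blue, brown, white, orange, brown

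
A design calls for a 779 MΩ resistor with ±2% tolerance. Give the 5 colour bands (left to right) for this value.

violet, violet, white, blue, red

779000000 Ω = 779 × 10^6.
7 → violet
7 → violet
9 → white
Multiplier 10^6 → blue.
±2% tolerance → red.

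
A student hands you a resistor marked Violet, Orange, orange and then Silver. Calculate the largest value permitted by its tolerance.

80300 Ω

Violet → 7 (first significant figure)
Orange → 3 (second significant figure)
Orange → ×10^3 multiplier
Silver → ±10% tolerance
73 × 1000 = 73000 Ω
Largest = 73000 × (1 + 10/100) = 80300 Ω.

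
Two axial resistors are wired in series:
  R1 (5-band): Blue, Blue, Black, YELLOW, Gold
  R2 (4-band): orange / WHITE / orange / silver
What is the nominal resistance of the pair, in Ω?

6639000 Ω

R1: blue, blue, black → 660; yellow ×10^4 → 6600000 Ω.
R2: orange, white → 39; orange ×10^3 → 39000 Ω.
Series: 6600000 + 39000 = 6639000 Ω.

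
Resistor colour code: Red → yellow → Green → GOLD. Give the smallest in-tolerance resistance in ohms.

2280000 Ω

Red → 2 (first significant figure)
Yellow → 4 (second significant figure)
Green → ×10^5 multiplier
Gold → ±5% tolerance
24 × 100000 = 2400000 Ω
Smallest = 2400000 × (1 − 5/100) = 2280000 Ω.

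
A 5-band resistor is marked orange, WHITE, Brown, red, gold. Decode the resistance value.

39100 Ω

Orange → 3 (first significant figure)
White → 9 (second significant figure)
Brown → 1 (third significant figure)
Red → ×10^2 multiplier
391 × 100 = 39100 Ω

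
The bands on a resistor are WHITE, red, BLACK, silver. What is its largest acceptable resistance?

White → 9 (first significant figure)
Red → 2 (second significant figure)
Black → ×1 multiplier
Silver → ±10% tolerance
92 × 1 = 92 Ω
Largest = 92 × (1 + 10/100) = 101.2 Ω.

101.2 Ω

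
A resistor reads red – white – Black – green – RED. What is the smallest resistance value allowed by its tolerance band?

28420000 Ω

Red → 2 (first significant figure)
White → 9 (second significant figure)
Black → 0 (third significant figure)
Green → ×10^5 multiplier
Red → ±2% tolerance
290 × 100000 = 29000000 Ω
Smallest = 29000000 × (1 − 2/100) = 28420000 Ω.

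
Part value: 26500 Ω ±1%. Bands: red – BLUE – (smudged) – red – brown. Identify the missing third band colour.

green

26500 Ω = 265 × 10^2.
The third band gives digit 5 of the significand, and 5 is green.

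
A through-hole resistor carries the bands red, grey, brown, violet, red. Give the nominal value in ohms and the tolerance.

Red → 2 (first significant figure)
Grey → 8 (second significant figure)
Brown → 1 (third significant figure)
Violet → ×10^7 multiplier
Red → ±2% tolerance
281 × 10000000 = 2810000000 Ω

2810000000 Ω ±2%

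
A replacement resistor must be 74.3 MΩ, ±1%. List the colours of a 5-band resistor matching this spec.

violet, yellow, orange, green, brown

74300000 Ω = 743 × 10^5.
7 → violet
4 → yellow
3 → orange
Multiplier 10^5 → green.
±1% tolerance → brown.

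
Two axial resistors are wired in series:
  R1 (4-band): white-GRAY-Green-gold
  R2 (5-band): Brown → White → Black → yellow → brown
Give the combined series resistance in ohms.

11700000 Ω

R1: white, grey → 98; green ×10^5 → 9800000 Ω.
R2: brown, white, black → 190; yellow ×10^4 → 1900000 Ω.
Series: 9800000 + 1900000 = 11700000 Ω.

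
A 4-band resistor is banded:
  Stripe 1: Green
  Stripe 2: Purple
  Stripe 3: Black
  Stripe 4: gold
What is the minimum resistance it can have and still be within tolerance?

54.15 Ω

Green → 5 (first significant figure)
Violet → 7 (second significant figure)
Black → ×1 multiplier
Gold → ±5% tolerance
57 × 1 = 57 Ω
Minimum = 57 × (1 − 5/100) = 54.15 Ω.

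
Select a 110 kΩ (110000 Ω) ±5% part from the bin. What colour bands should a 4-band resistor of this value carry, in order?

brown, brown, yellow, gold

110000 Ω = 11 × 10^4.
1 → brown
1 → brown
Multiplier 10^4 → yellow.
±5% tolerance → gold.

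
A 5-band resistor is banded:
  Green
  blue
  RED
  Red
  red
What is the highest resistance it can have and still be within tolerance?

Green → 5 (first significant figure)
Blue → 6 (second significant figure)
Red → 2 (third significant figure)
Red → ×10^2 multiplier
Red → ±2% tolerance
562 × 100 = 56200 Ω
Highest = 56200 × (1 + 2/100) = 57324 Ω.

57324 Ω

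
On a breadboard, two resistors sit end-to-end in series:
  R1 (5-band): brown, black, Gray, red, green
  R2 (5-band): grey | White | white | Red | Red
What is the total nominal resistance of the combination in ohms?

R1: brown, black, grey → 108; red ×10^2 → 10800 Ω.
R2: grey, white, white → 899; red ×10^2 → 89900 Ω.
Series: 10800 + 89900 = 100700 Ω.

100700 Ω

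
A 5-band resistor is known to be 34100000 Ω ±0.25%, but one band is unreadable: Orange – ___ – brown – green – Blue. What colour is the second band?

yellow

34100000 Ω = 341 × 10^5.
The second band gives digit 4 of the significand, and 4 is yellow.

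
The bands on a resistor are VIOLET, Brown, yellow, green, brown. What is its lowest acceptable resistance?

70686000 Ω

Violet → 7 (first significant figure)
Brown → 1 (second significant figure)
Yellow → 4 (third significant figure)
Green → ×10^5 multiplier
Brown → ±1% tolerance
714 × 100000 = 71400000 Ω
Lowest = 71400000 × (1 − 1/100) = 70686000 Ω.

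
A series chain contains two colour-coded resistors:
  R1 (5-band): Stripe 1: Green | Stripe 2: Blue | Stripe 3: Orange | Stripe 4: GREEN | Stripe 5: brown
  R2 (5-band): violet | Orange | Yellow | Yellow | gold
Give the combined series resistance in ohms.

R1: green, blue, orange → 563; green ×10^5 → 56300000 Ω.
R2: violet, orange, yellow → 734; yellow ×10^4 → 7340000 Ω.
Series: 56300000 + 7340000 = 63640000 Ω.

63640000 Ω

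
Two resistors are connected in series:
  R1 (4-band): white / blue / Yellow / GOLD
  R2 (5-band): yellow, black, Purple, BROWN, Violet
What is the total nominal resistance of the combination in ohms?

R1: white, blue → 96; yellow ×10^4 → 960000 Ω.
R2: yellow, black, violet → 407; brown ×10 → 4070 Ω.
Series: 960000 + 4070 = 964070 Ω.

964070 Ω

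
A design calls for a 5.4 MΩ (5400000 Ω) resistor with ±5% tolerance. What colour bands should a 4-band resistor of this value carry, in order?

5400000 Ω = 54 × 10^5.
5 → green
4 → yellow
Multiplier 10^5 → green.
±5% tolerance → gold.

green, yellow, green, gold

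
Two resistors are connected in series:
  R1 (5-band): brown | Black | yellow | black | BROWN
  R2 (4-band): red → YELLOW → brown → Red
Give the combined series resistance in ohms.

R1: brown, black, yellow → 104; black ×1 → 104 Ω.
R2: red, yellow → 24; brown ×10 → 240 Ω.
Series: 104 + 240 = 344 Ω.

344 Ω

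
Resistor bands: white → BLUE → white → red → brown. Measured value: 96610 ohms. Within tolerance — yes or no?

White → 9 (first significant figure)
Blue → 6 (second significant figure)
White → 9 (third significant figure)
Red → ×10^2 multiplier
Brown → ±1% tolerance
969 × 100 = 96900 Ω
Allowed range: 95931 Ω to 97869 Ω.
96610 ohms lies inside that range.

yes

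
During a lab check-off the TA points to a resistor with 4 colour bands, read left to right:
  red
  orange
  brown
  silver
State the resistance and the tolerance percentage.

230 Ω ±10%

Red → 2 (first significant figure)
Orange → 3 (second significant figure)
Brown → ×10 multiplier
Silver → ±10% tolerance
23 × 10 = 230 Ω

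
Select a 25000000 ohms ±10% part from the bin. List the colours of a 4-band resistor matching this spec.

red, green, blue, silver

25000000 Ω = 25 × 10^6.
2 → red
5 → green
Multiplier 10^6 → blue.
±10% tolerance → silver.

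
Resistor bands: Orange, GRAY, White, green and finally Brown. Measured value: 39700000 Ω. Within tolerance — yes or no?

no

Orange → 3 (first significant figure)
Grey → 8 (second significant figure)
White → 9 (third significant figure)
Green → ×10^5 multiplier
Brown → ±1% tolerance
389 × 100000 = 38900000 Ω
Allowed range: 38511000 Ω to 39289000 Ω.
39700000 Ω lies outside that range.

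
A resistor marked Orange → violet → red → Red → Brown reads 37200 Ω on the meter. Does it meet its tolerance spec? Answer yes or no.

Orange → 3 (first significant figure)
Violet → 7 (second significant figure)
Red → 2 (third significant figure)
Red → ×10^2 multiplier
Brown → ±1% tolerance
372 × 100 = 37200 Ω
Allowed range: 36828 Ω to 37572 Ω.
37200 Ω lies inside that range.

yes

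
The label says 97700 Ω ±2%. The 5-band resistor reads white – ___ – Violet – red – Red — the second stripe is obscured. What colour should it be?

violet

97700 Ω = 977 × 10^2.
The second band gives digit 7 of the significand, and 7 is violet.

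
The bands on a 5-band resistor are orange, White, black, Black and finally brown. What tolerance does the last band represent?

±1%

The last band, brown, is the tolerance band.
Brown corresponds to ±1%.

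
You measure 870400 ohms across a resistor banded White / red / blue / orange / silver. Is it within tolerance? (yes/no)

yes

White → 9 (first significant figure)
Red → 2 (second significant figure)
Blue → 6 (third significant figure)
Orange → ×10^3 multiplier
Silver → ±10% tolerance
926 × 1000 = 926000 Ω
Allowed range: 833400 Ω to 1018600 Ω.
870400 ohms lies inside that range.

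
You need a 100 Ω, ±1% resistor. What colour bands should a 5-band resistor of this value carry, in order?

brown, black, black, black, brown

100 Ω = 100 × 10^0.
1 → brown
0 → black
0 → black
Multiplier 10^0 → black.
±1% tolerance → brown.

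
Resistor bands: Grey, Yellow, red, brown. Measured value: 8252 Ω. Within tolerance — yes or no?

Grey → 8 (first significant figure)
Yellow → 4 (second significant figure)
Red → ×10^2 multiplier
Brown → ±1% tolerance
84 × 100 = 8400 Ω
Allowed range: 8316 Ω to 8484 Ω.
8252 Ω lies outside that range.

no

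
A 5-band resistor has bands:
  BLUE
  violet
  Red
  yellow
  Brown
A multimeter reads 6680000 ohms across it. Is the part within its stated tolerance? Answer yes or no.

Blue → 6 (first significant figure)
Violet → 7 (second significant figure)
Red → 2 (third significant figure)
Yellow → ×10^4 multiplier
Brown → ±1% tolerance
672 × 10000 = 6720000 Ω
Allowed range: 6652800 Ω to 6787200 Ω.
6680000 ohms lies inside that range.

yes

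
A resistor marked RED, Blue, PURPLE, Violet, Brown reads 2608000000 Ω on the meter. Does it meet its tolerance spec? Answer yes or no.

no

Red → 2 (first significant figure)
Blue → 6 (second significant figure)
Violet → 7 (third significant figure)
Violet → ×10^7 multiplier
Brown → ±1% tolerance
267 × 10000000 = 2670000000 Ω
Allowed range: 2643300000 Ω to 2696700000 Ω.
2608000000 Ω lies outside that range.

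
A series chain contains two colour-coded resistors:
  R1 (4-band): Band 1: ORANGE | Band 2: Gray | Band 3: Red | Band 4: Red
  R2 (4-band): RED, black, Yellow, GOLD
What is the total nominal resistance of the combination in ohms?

R1: orange, grey → 38; red ×10^2 → 3800 Ω.
R2: red, black → 20; yellow ×10^4 → 200000 Ω.
Series: 3800 + 200000 = 203800 Ω.

203800 Ω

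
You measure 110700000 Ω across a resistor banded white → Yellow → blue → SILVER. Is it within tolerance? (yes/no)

no

White → 9 (first significant figure)
Yellow → 4 (second significant figure)
Blue → ×10^6 multiplier
Silver → ±10% tolerance
94 × 1000000 = 94000000 Ω
Allowed range: 84600000 Ω to 103400000 Ω.
110700000 Ω lies outside that range.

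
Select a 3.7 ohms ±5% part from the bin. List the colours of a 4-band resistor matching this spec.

3.7 Ω = 37 × 10^-1.
3 → orange
7 → violet
Multiplier 10^-1 → gold.
±5% tolerance → gold.

orange, violet, gold, gold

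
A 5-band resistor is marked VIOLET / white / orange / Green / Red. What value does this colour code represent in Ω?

Violet → 7 (first significant figure)
White → 9 (second significant figure)
Orange → 3 (third significant figure)
Green → ×10^5 multiplier
793 × 100000 = 79300000 Ω

79300000 Ω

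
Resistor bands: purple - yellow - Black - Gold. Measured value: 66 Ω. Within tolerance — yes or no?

Violet → 7 (first significant figure)
Yellow → 4 (second significant figure)
Black → ×1 multiplier
Gold → ±5% tolerance
74 × 1 = 74 Ω
Allowed range: 70.3 Ω to 77.7 Ω.
66 Ω lies outside that range.

no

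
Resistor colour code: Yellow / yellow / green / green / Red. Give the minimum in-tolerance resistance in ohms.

Yellow → 4 (first significant figure)
Yellow → 4 (second significant figure)
Green → 5 (third significant figure)
Green → ×10^5 multiplier
Red → ±2% tolerance
445 × 100000 = 44500000 Ω
Minimum = 44500000 × (1 − 2/100) = 43610000 Ω.

43610000 Ω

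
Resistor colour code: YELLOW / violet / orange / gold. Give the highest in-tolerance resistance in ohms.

Yellow → 4 (first significant figure)
Violet → 7 (second significant figure)
Orange → ×10^3 multiplier
Gold → ±5% tolerance
47 × 1000 = 47000 Ω
Highest = 47000 × (1 + 5/100) = 49350 Ω.

49350 Ω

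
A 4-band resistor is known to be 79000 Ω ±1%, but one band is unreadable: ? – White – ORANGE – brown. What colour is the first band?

79000 Ω = 79 × 10^3.
The first band gives digit 7 of the significand, and 7 is violet.

violet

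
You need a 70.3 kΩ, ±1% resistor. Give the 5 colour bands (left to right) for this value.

70300 Ω = 703 × 10^2.
7 → violet
0 → black
3 → orange
Multiplier 10^2 → red.
±1% tolerance → brown.

violet, black, orange, red, brown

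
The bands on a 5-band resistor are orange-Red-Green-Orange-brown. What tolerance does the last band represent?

The last band, brown, is the tolerance band.
Brown corresponds to ±1%.

±1%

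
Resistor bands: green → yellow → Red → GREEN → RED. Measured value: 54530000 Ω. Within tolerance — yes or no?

yes

Green → 5 (first significant figure)
Yellow → 4 (second significant figure)
Red → 2 (third significant figure)
Green → ×10^5 multiplier
Red → ±2% tolerance
542 × 100000 = 54200000 Ω
Allowed range: 53116000 Ω to 55284000 Ω.
54530000 Ω lies inside that range.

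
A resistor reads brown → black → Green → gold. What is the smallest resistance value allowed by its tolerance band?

Brown → 1 (first significant figure)
Black → 0 (second significant figure)
Green → ×10^5 multiplier
Gold → ±5% tolerance
10 × 100000 = 1000000 Ω
Smallest = 1000000 × (1 − 5/100) = 950000 Ω.

950000 Ω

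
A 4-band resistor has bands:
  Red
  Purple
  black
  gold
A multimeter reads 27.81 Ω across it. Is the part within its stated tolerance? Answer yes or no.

yes

Red → 2 (first significant figure)
Violet → 7 (second significant figure)
Black → ×1 multiplier
Gold → ±5% tolerance
27 × 1 = 27 Ω
Allowed range: 25.65 Ω to 28.35 Ω.
27.81 Ω lies inside that range.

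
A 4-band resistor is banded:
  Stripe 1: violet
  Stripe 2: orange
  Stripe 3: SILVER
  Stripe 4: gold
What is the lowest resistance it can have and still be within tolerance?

0.6935 Ω

Violet → 7 (first significant figure)
Orange → 3 (second significant figure)
Silver → ×0.01 multiplier
Gold → ±5% tolerance
73 × 0.01 = 0.73 Ω
Lowest = 0.73 × (1 − 5/100) = 0.6935 Ω.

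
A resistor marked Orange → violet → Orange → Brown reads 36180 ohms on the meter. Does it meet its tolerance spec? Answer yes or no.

Orange → 3 (first significant figure)
Violet → 7 (second significant figure)
Orange → ×10^3 multiplier
Brown → ±1% tolerance
37 × 1000 = 37000 Ω
Allowed range: 36630 Ω to 37370 Ω.
36180 ohms lies outside that range.

no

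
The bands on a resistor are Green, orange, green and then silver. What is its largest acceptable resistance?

5830000 Ω

Green → 5 (first significant figure)
Orange → 3 (second significant figure)
Green → ×10^5 multiplier
Silver → ±10% tolerance
53 × 100000 = 5300000 Ω
Largest = 5300000 × (1 + 10/100) = 5830000 Ω.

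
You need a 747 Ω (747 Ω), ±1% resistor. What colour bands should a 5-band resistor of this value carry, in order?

violet, yellow, violet, black, brown

747 Ω = 747 × 10^0.
7 → violet
4 → yellow
7 → violet
Multiplier 10^0 → black.
±1% tolerance → brown.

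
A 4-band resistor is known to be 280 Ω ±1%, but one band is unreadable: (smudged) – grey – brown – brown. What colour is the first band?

red

280 Ω = 28 × 10^1.
The first band gives digit 2 of the significand, and 2 is red.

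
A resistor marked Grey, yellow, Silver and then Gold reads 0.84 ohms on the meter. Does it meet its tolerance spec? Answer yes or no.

Grey → 8 (first significant figure)
Yellow → 4 (second significant figure)
Silver → ×0.01 multiplier
Gold → ±5% tolerance
84 × 0.01 = 0.84 Ω
Allowed range: 0.798 Ω to 0.882 Ω.
0.84 ohms lies inside that range.

yes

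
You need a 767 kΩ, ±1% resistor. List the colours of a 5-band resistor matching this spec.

violet, blue, violet, orange, brown

767000 Ω = 767 × 10^3.
7 → violet
6 → blue
7 → violet
Multiplier 10^3 → orange.
±1% tolerance → brown.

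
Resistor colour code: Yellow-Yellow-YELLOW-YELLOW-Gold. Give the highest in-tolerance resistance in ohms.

Yellow → 4 (first significant figure)
Yellow → 4 (second significant figure)
Yellow → 4 (third significant figure)
Yellow → ×10^4 multiplier
Gold → ±5% tolerance
444 × 10000 = 4440000 Ω
Highest = 4440000 × (1 + 5/100) = 4662000 Ω.

4662000 Ω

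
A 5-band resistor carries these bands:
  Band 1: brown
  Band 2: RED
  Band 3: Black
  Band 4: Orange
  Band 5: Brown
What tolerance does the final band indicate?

±1%

The last band, brown, is the tolerance band.
Brown corresponds to ±1%.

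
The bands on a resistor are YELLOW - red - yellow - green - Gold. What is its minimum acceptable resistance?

Yellow → 4 (first significant figure)
Red → 2 (second significant figure)
Yellow → 4 (third significant figure)
Green → ×10^5 multiplier
Gold → ±5% tolerance
424 × 100000 = 42400000 Ω
Minimum = 42400000 × (1 − 5/100) = 40280000 Ω.

40280000 Ω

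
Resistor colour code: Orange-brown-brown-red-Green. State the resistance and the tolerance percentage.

Orange → 3 (first significant figure)
Brown → 1 (second significant figure)
Brown → 1 (third significant figure)
Red → ×10^2 multiplier
Green → ±0.5% tolerance
311 × 100 = 31100 Ω

31100 Ω ±0.5%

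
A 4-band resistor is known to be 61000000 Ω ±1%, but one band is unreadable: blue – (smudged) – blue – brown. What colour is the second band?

61000000 Ω = 61 × 10^6.
The second band gives digit 1 of the significand, and 1 is brown.

brown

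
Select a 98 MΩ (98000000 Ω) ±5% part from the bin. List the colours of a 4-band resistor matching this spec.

white, grey, blue, gold

98000000 Ω = 98 × 10^6.
9 → white
8 → grey
Multiplier 10^6 → blue.
±5% tolerance → gold.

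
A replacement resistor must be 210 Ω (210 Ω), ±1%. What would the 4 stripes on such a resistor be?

red, brown, brown, brown

210 Ω = 21 × 10^1.
2 → red
1 → brown
Multiplier 10^1 → brown.
±1% tolerance → brown.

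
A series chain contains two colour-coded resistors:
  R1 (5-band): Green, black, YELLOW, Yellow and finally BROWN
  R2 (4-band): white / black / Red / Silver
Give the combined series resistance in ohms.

5049000 Ω

R1: green, black, yellow → 504; yellow ×10^4 → 5040000 Ω.
R2: white, black → 90; red ×10^2 → 9000 Ω.
Series: 5040000 + 9000 = 5049000 Ω.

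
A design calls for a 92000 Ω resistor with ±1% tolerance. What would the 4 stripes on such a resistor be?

white, red, orange, brown

92000 Ω = 92 × 10^3.
9 → white
2 → red
Multiplier 10^3 → orange.
±1% tolerance → brown.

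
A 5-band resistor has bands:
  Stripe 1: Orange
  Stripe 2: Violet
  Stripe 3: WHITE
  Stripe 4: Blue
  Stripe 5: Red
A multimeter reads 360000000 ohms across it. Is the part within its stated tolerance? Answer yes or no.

Orange → 3 (first significant figure)
Violet → 7 (second significant figure)
White → 9 (third significant figure)
Blue → ×10^6 multiplier
Red → ±2% tolerance
379 × 1000000 = 379000000 Ω
Allowed range: 371420000 Ω to 386580000 Ω.
360000000 ohms lies outside that range.

no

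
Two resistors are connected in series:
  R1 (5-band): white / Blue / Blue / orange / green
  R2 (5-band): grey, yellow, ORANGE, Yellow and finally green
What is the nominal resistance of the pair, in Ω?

R1: white, blue, blue → 966; orange ×10^3 → 966000 Ω.
R2: grey, yellow, orange → 843; yellow ×10^4 → 8430000 Ω.
Series: 966000 + 8430000 = 9396000 Ω.

9396000 Ω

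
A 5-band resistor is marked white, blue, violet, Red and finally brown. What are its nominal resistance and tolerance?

96700 Ω ±1%

White → 9 (first significant figure)
Blue → 6 (second significant figure)
Violet → 7 (third significant figure)
Red → ×10^2 multiplier
Brown → ±1% tolerance
967 × 100 = 96700 Ω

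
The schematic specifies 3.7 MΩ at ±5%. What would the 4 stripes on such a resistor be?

orange, violet, green, gold

3700000 Ω = 37 × 10^5.
3 → orange
7 → violet
Multiplier 10^5 → green.
±5% tolerance → gold.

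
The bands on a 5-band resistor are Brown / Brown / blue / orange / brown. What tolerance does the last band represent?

The last band, brown, is the tolerance band.
Brown corresponds to ±1%.

±1%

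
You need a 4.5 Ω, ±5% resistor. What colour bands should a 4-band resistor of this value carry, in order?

yellow, green, gold, gold

4.5 Ω = 45 × 10^-1.
4 → yellow
5 → green
Multiplier 10^-1 → gold.
±5% tolerance → gold.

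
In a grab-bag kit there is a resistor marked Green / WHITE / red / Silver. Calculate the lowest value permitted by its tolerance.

Green → 5 (first significant figure)
White → 9 (second significant figure)
Red → ×10^2 multiplier
Silver → ±10% tolerance
59 × 100 = 5900 Ω
Lowest = 5900 × (1 − 10/100) = 5310 Ω.

5310 Ω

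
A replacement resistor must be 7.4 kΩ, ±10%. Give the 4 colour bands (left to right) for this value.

7400 Ω = 74 × 10^2.
7 → violet
4 → yellow
Multiplier 10^2 → red.
±10% tolerance → silver.

violet, yellow, red, silver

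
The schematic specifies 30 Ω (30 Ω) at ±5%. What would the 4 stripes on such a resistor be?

orange, black, black, gold

30 Ω = 30 × 10^0.
3 → orange
0 → black
Multiplier 10^0 → black.
±5% tolerance → gold.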